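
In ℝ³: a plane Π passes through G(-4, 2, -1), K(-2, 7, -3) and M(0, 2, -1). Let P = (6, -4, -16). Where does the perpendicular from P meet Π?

(6, 2, -1)

GK = (2, 5, -2), GM = (4, 0, 0); a normal to Π is GK × GM = (0, -8, -20).
Using G: Π has equation -8y - 20z = 4.
Foot = P − λn with λ = (n·P − d)/|n|² = (352 − 4)/464 = 3/4.
Foot = (6, -4, -16) − (3/4)·(0, -8, -20) = (6, 2, -1).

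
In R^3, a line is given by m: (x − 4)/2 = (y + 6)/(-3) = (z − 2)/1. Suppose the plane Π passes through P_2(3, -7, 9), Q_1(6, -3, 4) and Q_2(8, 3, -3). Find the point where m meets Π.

(-2, 3, -1)

m has direction (2, -3, 1) through (4, -6, 2).
P_2Q_1 = (3, 4, -5), P_2Q_2 = (5, 10, -12); a normal to Π is P_2Q_1 × P_2Q_2 = (2, 11, 10).
Using P_2: Π has equation 2x + 11y + 10z = 19.
Substitute r = (4, -6, 2) + t(2, -3, 1) into the plane: -38 + (-19)t = 19, so t = -3.
Intersection: (4, -6, 2) + (-3)·(2, -3, 1) = (-2, 3, -1).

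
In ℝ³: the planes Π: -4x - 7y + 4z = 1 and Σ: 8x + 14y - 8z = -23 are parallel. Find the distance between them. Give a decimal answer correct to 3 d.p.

Rescale Σ by 1/(-2): -4x - 7y + 4z = 23/2. Then distance = |1 − (23/2)| / √81 ≈ 1.167.

1.167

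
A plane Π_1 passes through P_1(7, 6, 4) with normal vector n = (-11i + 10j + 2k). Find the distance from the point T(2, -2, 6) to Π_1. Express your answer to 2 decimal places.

Π_1: n·r = n·P_1 gives -11x + 10y + 2z = -9.
n·T − d = (-11)·(2) + (10)·(-2) + (2)·(6) − (-9) = -21; |n| = √225.
Distance = |-21| / √225 = 21/√225 ≈ 1.40.

1.40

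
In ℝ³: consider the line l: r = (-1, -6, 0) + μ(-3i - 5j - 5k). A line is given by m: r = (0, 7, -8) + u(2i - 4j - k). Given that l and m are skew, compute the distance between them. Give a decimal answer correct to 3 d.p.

Common perpendicular direction n = (-3, -5, -5) × (2, -4, -1) = (-15, -13, 22).
With w = (0, 7, -8) − (-1, -6, 0) = (1, 13, -8), w · n = -360.
Distance = |w · n| / |n| = |-360| / √878 ≈ 12.149.

12.149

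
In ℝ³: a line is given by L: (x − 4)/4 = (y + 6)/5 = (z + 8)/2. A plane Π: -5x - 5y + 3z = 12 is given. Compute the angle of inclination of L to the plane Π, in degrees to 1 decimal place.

49.2

L has direction (4, 5, 2) through (4, -6, -8).
sin θ = |n·v| / (|n||v|) = |-39| / (√59 · √45) = 0.75689.
θ ≈ 49.2°.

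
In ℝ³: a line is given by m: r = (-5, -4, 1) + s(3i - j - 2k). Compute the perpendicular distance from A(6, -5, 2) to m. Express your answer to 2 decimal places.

Taking (-5, -4, 1) on m with direction v = (3, -1, -2): w = A − (-5, -4, 1) = (11, -1, 1), and w × v = (3, 25, -8).
Distance = |w × v| / |v| = √698 / √14 ≈ 7.06.

7.06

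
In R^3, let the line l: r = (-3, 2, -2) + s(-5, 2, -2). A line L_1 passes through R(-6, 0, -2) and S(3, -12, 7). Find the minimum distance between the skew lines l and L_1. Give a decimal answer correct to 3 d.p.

0.716

A direction vector for L_1 is S − R = (9, -12, 9).
Common perpendicular direction n = (-5, 2, -2) × (9, -12, 9) = (-6, 27, 42).
With w = (-6, 0, -2) − (-3, 2, -2) = (-3, -2, 0), w · n = -36.
Distance = |w · n| / |n| = |-36| / √2529 ≈ 0.716.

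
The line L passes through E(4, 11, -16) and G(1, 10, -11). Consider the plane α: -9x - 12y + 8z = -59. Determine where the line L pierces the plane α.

A direction vector for L is G − E = (-3, -1, 5).
Substitute r = (4, 11, -16) + t(-3, -1, 5) into the plane: -296 + 79t = -59, so t = 3.
Intersection: (4, 11, -16) + 3·(-3, -1, 5) = (-5, 8, -1).

(-5, 8, -1)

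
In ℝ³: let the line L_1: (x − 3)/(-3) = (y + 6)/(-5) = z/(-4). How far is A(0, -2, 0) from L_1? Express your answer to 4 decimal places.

L_1 has direction (-3, -5, -4) through (3, -6, 0).
Taking (3, -6, 0) on L_1 with direction v = (-3, -5, -4): w = A − (3, -6, 0) = (-3, 4, 0), and w × v = (-16, -12, 27).
Distance = |w × v| / |v| = √1129 / √50 ≈ 4.7518.

4.7518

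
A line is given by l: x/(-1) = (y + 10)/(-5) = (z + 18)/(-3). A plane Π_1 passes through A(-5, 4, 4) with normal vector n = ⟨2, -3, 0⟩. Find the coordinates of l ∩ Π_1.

l has direction (-1, -5, -3) through (0, -10, -18).
Π_1: n·r = n·A gives 2x - 3y = -22.
Substitute r = (0, -10, -18) + t(-1, -5, -3) into the plane: 30 + 13t = -22, so t = -4.
Intersection: (0, -10, -18) + (-4)·(-1, -5, -3) = (4, 10, -6).

(4, 10, -6)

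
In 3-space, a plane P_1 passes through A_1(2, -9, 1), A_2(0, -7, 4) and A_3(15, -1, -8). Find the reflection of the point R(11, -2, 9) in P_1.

A_1A_2 = (-2, 2, 3), A_1A_3 = (13, 8, -9); a normal to P_1 is A_1A_2 × A_1A_3 = (-42, 21, -42).
Using A_1: P_1 has equation -42x + 21y - 42z = -315.
λ = (n·R − d)/|n|² = (-882 − (-315))/3969 = -1/7.
Reflection = R − 2λn = (11, -2, 9) − (-2/7)·(-42, 21, -42) = (-1, 4, -3).

(-1, 4, -3)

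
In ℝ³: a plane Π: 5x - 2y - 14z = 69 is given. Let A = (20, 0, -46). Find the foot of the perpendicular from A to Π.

(5, 6, -4)

Foot = A − λn with λ = (n·A − d)/|n|² = (744 − 69)/225 = 3.
Foot = (20, 0, -46) − 3·(5, -2, -14) = (5, 6, -4).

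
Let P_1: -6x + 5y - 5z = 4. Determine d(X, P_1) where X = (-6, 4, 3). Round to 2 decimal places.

3.99

n·X − d = (-6)·(-6) + (5)·(4) + (-5)·(3) − 4 = 37; |n| = √86.
Distance = |37| / √86 = 37/√86 ≈ 3.99.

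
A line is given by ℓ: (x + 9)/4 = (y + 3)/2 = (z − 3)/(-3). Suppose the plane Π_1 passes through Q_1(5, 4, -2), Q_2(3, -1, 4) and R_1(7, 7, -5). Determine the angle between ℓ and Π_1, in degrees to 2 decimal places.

16.58

ℓ has direction (4, 2, -3) through (-9, -3, 3).
Q_1Q_2 = (-2, -5, 6), Q_1R_1 = (2, 3, -3); a normal to Π_1 is Q_1Q_2 × Q_1R_1 = (-3, 6, 4).
Using Q_1: Π_1 has equation -3x + 6y + 4z = 1.
sin θ = |n·v| / (|n||v|) = |-12| / (√61 · √29) = 0.28531.
θ ≈ 16.58°.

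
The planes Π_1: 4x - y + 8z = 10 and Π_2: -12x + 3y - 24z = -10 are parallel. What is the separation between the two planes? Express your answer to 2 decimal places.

0.74

Rescale Π_2 by 1/(-3): 4x - y + 8z = 10/3. Then distance = |10 − (10/3)| / √81 ≈ 0.74.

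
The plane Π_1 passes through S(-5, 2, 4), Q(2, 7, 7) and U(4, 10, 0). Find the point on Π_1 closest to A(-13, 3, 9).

(-9, -2, 8)

SQ = (7, 5, 3), SU = (9, 8, -4); a normal to Π_1 is SQ × SU = (-44, 55, 11).
Using S: Π_1 has equation -44x + 55y + 11z = 374.
Foot = A − λn with λ = (n·A − d)/|n|² = (836 − 374)/5082 = 1/11.
Foot = (-13, 3, 9) − (1/11)·(-44, 55, 11) = (-9, -2, 8).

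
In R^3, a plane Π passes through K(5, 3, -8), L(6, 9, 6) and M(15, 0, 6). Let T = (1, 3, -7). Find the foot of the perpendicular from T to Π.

KL = (1, 6, 14), KM = (10, -3, 14); a normal to Π is KL × KM = (126, 126, -63).
Using K: Π has equation 126x + 126y - 63z = 1512.
Foot = T − λn with λ = (n·T − d)/|n|² = (945 − 1512)/35721 = -1/63.
Foot = (1, 3, -7) − (-1/63)·(126, 126, -63) = (3, 5, -8).

(3, 5, -8)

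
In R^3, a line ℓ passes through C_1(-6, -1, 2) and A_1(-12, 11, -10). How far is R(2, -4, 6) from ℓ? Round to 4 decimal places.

A direction vector for ℓ is A_1 − C_1 = (-6, 12, -12).
Taking (-6, -1, 2) on ℓ with direction v = (-6, 12, -12): w = R − (-6, -1, 2) = (8, -3, 4), and w × v = (-12, 72, 78).
Distance = |w × v| / |v| = √11412 / √324 ≈ 5.9348.

5.9348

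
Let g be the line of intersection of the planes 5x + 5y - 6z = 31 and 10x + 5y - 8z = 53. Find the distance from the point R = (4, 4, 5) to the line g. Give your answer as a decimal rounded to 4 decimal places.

Direction of g: (5, 5, -6) × (10, 5, -8) = (-10, -20, -25).
A point on g: solving the two plane equations with x = 6 gives (6, 5, 4).
Taking (6, 5, 4) on g with direction v = (-10, -20, -25): w = R − (6, 5, 4) = (-2, -1, 1), and w × v = (45, -60, 30).
Distance = |w × v| / |v| = √6525 / √1125 ≈ 2.4083.

2.4083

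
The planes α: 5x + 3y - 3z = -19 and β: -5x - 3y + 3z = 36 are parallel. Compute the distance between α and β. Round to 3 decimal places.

Rescale β by 1/(-1): 5x + 3y - 3z = -36. Then distance = |-19 − (-36)| / √43 ≈ 2.592.

2.592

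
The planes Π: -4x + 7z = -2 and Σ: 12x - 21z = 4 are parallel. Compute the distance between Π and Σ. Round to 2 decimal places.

0.08

Rescale Σ by 1/(-3): -4x + 7z = -4/3. Then distance = |-2 − (-4/3)| / √65 ≈ 0.08.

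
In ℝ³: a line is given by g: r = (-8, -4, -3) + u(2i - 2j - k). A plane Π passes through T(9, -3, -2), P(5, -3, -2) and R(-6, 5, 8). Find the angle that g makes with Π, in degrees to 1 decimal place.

TP = (-4, 0, 0), TR = (-15, 8, 10); a normal to Π is TP × TR = (0, 40, -32).
Using T: Π has equation 40y - 32z = -56.
sin θ = |n·v| / (|n||v|) = |-48| / (√2624 · √9) = 0.31235.
θ ≈ 18.2°.

18.2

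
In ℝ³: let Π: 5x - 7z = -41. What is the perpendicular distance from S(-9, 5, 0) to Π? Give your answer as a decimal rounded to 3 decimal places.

0.465

n·S − d = (5)·(-9) + (0)·(5) + (-7)·(0) − (-41) = -4; |n| = √74.
Distance = |-4| / √74 = 4/√74 ≈ 0.465.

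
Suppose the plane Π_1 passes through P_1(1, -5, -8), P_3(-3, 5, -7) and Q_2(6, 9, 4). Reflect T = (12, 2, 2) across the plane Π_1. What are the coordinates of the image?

P_1P_3 = (-4, 10, 1), P_1Q_2 = (5, 14, 12); a normal to Π_1 is P_1P_3 × P_1Q_2 = (106, 53, -106).
Using P_1: Π_1 has equation 106x + 53y - 106z = 689.
λ = (n·T − d)/|n|² = (1166 − 689)/25281 = 1/53.
Reflection = T − 2λn = (12, 2, 2) − (2/53)·(106, 53, -106) = (8, 0, 6).

(8, 0, 6)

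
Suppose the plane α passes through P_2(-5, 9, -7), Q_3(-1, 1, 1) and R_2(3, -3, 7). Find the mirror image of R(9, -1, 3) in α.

P_2Q_3 = (4, -8, 8), P_2R_2 = (8, -12, 14); a normal to α is P_2Q_3 × P_2R_2 = (-16, 8, 16).
Using P_2: α has equation -16x + 8y + 16z = 40.
λ = (n·R − d)/|n|² = (-104 − 40)/576 = -1/4.
Reflection = R − 2λn = (9, -1, 3) − (-1/2)·(-16, 8, 16) = (1, 3, 11).

(1, 3, 11)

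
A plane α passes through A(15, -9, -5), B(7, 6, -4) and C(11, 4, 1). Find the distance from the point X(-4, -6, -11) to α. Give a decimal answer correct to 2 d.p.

AB = (-8, 15, 1), AC = (-4, 13, 6); a normal to α is AB × AC = (77, 44, -44).
Using A: α has equation 77x + 44y - 44z = 979.
n·X − d = (77)·(-4) + (44)·(-6) + (-44)·(-11) − 979 = -1067; |n| = √9801.
Distance = |-1067| / √9801 = 1067/√9801 ≈ 10.78.

10.78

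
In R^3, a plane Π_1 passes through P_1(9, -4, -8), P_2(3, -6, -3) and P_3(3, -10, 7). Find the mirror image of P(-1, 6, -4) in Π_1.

(-1, -14, -12)

P_1P_2 = (-6, -2, 5), P_1P_3 = (-6, -6, 15); a normal to Π_1 is P_1P_2 × P_1P_3 = (0, 60, 24).
Using P_1: Π_1 has equation 60y + 24z = -432.
λ = (n·P − d)/|n|² = (264 − (-432))/4176 = 1/6.
Reflection = P − 2λn = (-1, 6, -4) − (1/3)·(0, 60, 24) = (-1, -14, -12).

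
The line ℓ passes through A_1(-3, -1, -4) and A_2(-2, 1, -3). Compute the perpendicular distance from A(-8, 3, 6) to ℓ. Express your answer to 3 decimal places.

A direction vector for ℓ is A_2 − A_1 = (1, 2, 1).
Taking (-3, -1, -4) on ℓ with direction v = (1, 2, 1): w = A − (-3, -1, -4) = (-5, 4, 10), and w × v = (-16, 15, -14).
Distance = |w × v| / |v| = √677 / √6 ≈ 10.622.

10.622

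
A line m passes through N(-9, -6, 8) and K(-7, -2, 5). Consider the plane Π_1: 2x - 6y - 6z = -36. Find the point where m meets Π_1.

A direction vector for m is K − N = (2, 4, -3).
Substitute r = (-9, -6, 8) + t(2, 4, -3) into the plane: -30 + (-2)t = -36, so t = 3.
Intersection: (-9, -6, 8) + 3·(2, 4, -3) = (-3, 6, -1).

(-3, 6, -1)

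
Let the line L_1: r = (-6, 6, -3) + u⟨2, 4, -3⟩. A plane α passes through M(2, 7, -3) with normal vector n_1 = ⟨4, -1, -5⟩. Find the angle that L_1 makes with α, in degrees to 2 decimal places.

32.98

α: n_1·r = n_1·M gives 4x - y - 5z = 16.
sin θ = |n·v| / (|n||v|) = |19| / (√42 · √29) = 0.54441.
θ ≈ 32.98°.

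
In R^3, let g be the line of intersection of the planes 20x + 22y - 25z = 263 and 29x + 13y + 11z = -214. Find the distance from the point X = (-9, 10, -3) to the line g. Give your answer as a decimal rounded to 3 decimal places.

5.242

Direction of g: (20, 22, -25) × (29, 13, 11) = (567, -945, -378).
A point on g: solving the two plane equations with x = -8 gives (-8, 9, -9).
Taking (-8, 9, -9) on g with direction v = (567, -945, -378): w = X − (-8, 9, -9) = (-1, 1, 6), and w × v = (5292, 3024, 378).
Distance = |w × v| / |v| = √37292724 / √1357398 ≈ 5.242.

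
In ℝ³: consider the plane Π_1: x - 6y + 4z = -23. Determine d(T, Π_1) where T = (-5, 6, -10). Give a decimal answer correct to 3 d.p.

n·T − d = (1)·(-5) + (-6)·(6) + (4)·(-10) − (-23) = -58; |n| = √53.
Distance = |-58| / √53 = 58/√53 ≈ 7.967.

7.967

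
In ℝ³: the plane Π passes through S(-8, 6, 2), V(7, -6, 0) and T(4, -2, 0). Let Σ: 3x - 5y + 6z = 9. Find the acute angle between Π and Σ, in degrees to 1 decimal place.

50.6

SV = (15, -12, -2), ST = (12, -8, -2); a normal to Π is SV × ST = (8, 6, 24).
Using S: Π has equation 8x + 6y + 24z = 20.
cos θ = |n₁·n₂| / (|n₁||n₂|) = |138| / (√676 · √70).
θ = arccos(0.63439) ≈ 50.6°.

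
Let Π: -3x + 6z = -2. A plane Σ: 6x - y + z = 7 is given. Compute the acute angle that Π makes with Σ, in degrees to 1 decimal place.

cos θ = |n₁·n₂| / (|n₁||n₂|) = |-12| / (√45 · √38).
θ = arccos(0.29019) ≈ 73.1°.

73.1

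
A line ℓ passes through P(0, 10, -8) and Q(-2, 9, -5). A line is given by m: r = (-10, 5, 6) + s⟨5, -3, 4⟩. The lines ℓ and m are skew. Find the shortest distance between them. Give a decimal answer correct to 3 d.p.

A direction vector for ℓ is Q − P = (-2, -1, 3).
Common perpendicular direction n = (-2, -1, 3) × (5, -3, 4) = (5, 23, 11).
With w = (-10, 5, 6) − (0, 10, -8) = (-10, -5, 14), w · n = -11.
Distance = |w · n| / |n| = |-11| / √675 ≈ 0.423.

0.423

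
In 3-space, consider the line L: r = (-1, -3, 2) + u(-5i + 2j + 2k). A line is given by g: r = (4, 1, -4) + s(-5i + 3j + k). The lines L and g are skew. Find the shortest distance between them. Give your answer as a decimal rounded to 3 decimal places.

1.231

Common perpendicular direction n = (-5, 2, 2) × (-5, 3, 1) = (-4, -5, -5).
With w = (4, 1, -4) − (-1, -3, 2) = (5, 4, -6), w · n = -10.
Distance = |w · n| / |n| = |-10| / √66 ≈ 1.231.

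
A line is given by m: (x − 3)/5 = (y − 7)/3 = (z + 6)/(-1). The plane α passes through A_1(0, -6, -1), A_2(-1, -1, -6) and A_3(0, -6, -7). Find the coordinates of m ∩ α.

(-2, 4, -5)

m has direction (5, 3, -1) through (3, 7, -6).
A_1A_2 = (-1, 5, -5), A_1A_3 = (0, 0, -6); a normal to α is A_1A_2 × A_1A_3 = (-30, -6, 0).
Using A_1: α has equation -30x - 6y = 36.
Substitute r = (3, 7, -6) + t(5, 3, -1) into the plane: -132 + (-168)t = 36, so t = -1.
Intersection: (3, 7, -6) + (-1)·(5, 3, -1) = (-2, 4, -5).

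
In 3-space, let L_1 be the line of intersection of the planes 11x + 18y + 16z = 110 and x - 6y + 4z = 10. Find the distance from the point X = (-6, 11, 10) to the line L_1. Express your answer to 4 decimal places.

8.3053

Direction of L_1: (11, 18, 16) × (1, -6, 4) = (168, -28, -84).
A point on L_1: solving the two plane equations with x = -8 gives (-8, 3, 9).
Taking (-8, 3, 9) on L_1 with direction v = (168, -28, -84): w = X − (-8, 3, 9) = (2, 8, 1), and w × v = (-644, 336, -1400).
Distance = |w × v| / |v| = √2487632 / √36064 ≈ 8.3053.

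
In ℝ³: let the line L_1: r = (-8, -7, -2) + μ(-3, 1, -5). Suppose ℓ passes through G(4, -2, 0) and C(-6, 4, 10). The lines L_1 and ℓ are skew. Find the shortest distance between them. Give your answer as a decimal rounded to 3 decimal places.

A direction vector for ℓ is C − G = (-10, 6, 10).
Common perpendicular direction n = (-3, 1, -5) × (-10, 6, 10) = (40, 80, -8).
With w = (4, -2, 0) − (-8, -7, -2) = (12, 5, 2), w · n = 864.
Distance = |w · n| / |n| = |864| / √8064 ≈ 9.621.

9.621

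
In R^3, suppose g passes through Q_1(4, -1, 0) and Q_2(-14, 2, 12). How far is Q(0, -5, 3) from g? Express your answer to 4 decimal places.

4.6561

A direction vector for g is Q_2 − Q_1 = (-18, 3, 12).
Taking (4, -1, 0) on g with direction v = (-18, 3, 12): w = Q − (4, -1, 0) = (-4, -4, 3), and w × v = (-57, -6, -84).
Distance = |w × v| / |v| = √10341 / √477 ≈ 4.6561.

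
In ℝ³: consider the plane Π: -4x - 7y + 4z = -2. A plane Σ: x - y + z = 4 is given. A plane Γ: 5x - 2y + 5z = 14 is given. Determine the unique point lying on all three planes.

(3, -2, -1)

Solving the 3×3 linear system -4x - 7y + 4z = -2, x - y + z = 4, 5x - 2y + 5z = 14 (e.g. by elimination or Cramer's rule, determinant = 24) gives (3, -2, -1).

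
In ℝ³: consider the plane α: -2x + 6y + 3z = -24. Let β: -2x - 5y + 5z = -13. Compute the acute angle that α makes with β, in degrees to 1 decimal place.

cos θ = |n₁·n₂| / (|n₁||n₂|) = |-11| / (√49 · √54).
θ = arccos(0.21384) ≈ 77.7°.

77.7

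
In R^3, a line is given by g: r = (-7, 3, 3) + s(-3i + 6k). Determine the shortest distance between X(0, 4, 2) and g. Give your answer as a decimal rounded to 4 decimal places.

5.8992

Taking (-7, 3, 3) on g with direction v = (-3, 0, 6): w = X − (-7, 3, 3) = (7, 1, -1), and w × v = (6, -39, 3).
Distance = |w × v| / |v| = √1566 / √45 ≈ 5.8992.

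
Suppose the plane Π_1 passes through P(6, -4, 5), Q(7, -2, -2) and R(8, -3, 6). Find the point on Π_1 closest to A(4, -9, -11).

PQ = (1, 2, -7), PR = (2, 1, 1); a normal to Π_1 is PQ × PR = (9, -15, -3).
Using P: Π_1 has equation 9x - 15y - 3z = 99.
Foot = A − λn with λ = (n·A − d)/|n|² = (204 − 99)/315 = 1/3.
Foot = (4, -9, -11) − (1/3)·(9, -15, -3) = (1, -4, -10).

(1, -4, -10)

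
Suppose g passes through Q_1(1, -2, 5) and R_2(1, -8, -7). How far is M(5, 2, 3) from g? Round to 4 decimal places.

A direction vector for g is R_2 − Q_1 = (0, -6, -12).
Taking (1, -2, 5) on g with direction v = (0, -6, -12): w = M − (1, -2, 5) = (4, 4, -2), and w × v = (-60, 48, -24).
Distance = |w × v| / |v| = √6480 / √180 ≈ 6.0000.

6.0000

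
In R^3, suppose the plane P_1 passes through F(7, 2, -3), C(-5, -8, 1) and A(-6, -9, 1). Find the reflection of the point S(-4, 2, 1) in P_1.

FC = (-12, -10, 4), FA = (-13, -11, 4); a normal to P_1 is FC × FA = (4, -4, 2).
Using F: P_1 has equation 4x - 4y + 2z = 14.
λ = (n·S − d)/|n|² = (-22 − 14)/36 = -1.
Reflection = S − 2λn = (-4, 2, 1) − (-2)·(4, -4, 2) = (4, -6, 5).

(4, -6, 5)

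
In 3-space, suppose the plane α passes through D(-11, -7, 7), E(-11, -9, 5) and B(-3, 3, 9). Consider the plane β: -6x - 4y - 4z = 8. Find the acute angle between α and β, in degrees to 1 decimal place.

65.2

DE = (0, -2, -2), DB = (8, 10, 2); a normal to α is DE × DB = (16, -16, 16).
Using D: α has equation 16x - 16y + 16z = 48.
cos θ = |n₁·n₂| / (|n₁||n₂|) = |-96| / (√768 · √68).
θ = arccos(0.42008) ≈ 65.2°.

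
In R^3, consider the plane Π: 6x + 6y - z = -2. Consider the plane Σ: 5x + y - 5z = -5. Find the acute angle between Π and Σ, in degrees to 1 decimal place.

cos θ = |n₁·n₂| / (|n₁||n₂|) = |41| / (√73 · √51).
θ = arccos(0.67195) ≈ 47.8°.

47.8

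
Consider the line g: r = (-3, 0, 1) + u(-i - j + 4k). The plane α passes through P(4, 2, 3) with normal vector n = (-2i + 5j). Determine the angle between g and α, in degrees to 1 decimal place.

7.5

α: n·r = n·P gives -2x + 5y = 2.
sin θ = |n·v| / (|n||v|) = |-3| / (√29 · √18) = 0.13131.
θ ≈ 7.5°.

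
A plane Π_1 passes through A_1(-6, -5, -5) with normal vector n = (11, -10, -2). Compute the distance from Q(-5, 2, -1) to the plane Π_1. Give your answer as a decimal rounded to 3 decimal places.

4.467

Π_1: n·r = n·A_1 gives 11x - 10y - 2z = -6.
n·Q − d = (11)·(-5) + (-10)·(2) + (-2)·(-1) − (-6) = -67; |n| = √225.
Distance = |-67| / √225 = 67/√225 ≈ 4.467.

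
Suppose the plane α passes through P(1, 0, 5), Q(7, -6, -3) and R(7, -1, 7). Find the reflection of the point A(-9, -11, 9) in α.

PQ = (6, -6, -8), PR = (6, -1, 2); a normal to α is PQ × PR = (-20, -60, 30).
Using P: α has equation -20x - 60y + 30z = 130.
λ = (n·A − d)/|n|² = (1110 − 130)/4900 = 1/5.
Reflection = A − 2λn = (-9, -11, 9) − (2/5)·(-20, -60, 30) = (-1, 13, -3).

(-1, 13, -3)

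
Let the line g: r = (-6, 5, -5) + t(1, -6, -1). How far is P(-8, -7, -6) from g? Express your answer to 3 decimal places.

Taking (-6, 5, -5) on g with direction v = (1, -6, -1): w = P − (-6, 5, -5) = (-2, -12, -1), and w × v = (6, -3, 24).
Distance = |w × v| / |v| = √621 / √38 ≈ 4.043.

4.043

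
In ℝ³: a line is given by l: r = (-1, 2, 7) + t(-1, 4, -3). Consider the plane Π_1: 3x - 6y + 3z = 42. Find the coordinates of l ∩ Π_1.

Substitute r = (-1, 2, 7) + t(-1, 4, -3) into the plane: 6 + (-36)t = 42, so t = -1.
Intersection: (-1, 2, 7) + (-1)·(-1, 4, -3) = (0, -2, 10).

(0, -2, 10)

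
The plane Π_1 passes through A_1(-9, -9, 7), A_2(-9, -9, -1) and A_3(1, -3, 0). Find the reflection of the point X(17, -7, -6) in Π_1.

A_1A_2 = (0, 0, -8), A_1A_3 = (10, 6, -7); a normal to Π_1 is A_1A_2 × A_1A_3 = (48, -80, 0).
Using A_1: Π_1 has equation 48x - 80y = 288.
λ = (n·X − d)/|n|² = (1376 − 288)/8704 = 1/8.
Reflection = X − 2λn = (17, -7, -6) − (1/4)·(48, -80, 0) = (5, 13, -6).

(5, 13, -6)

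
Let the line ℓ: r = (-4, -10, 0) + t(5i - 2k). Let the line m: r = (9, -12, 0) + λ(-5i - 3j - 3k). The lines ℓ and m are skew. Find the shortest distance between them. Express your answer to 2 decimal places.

Common perpendicular direction n = (5, 0, -2) × (-5, -3, -3) = (-6, 25, -15).
With w = (9, -12, 0) − (-4, -10, 0) = (13, -2, 0), w · n = -128.
Distance = |w · n| / |n| = |-128| / √886 ≈ 4.30.

4.30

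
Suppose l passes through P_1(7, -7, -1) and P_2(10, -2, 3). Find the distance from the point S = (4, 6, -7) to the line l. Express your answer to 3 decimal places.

13.911

A direction vector for l is P_2 − P_1 = (3, 5, 4).
Taking (7, -7, -1) on l with direction v = (3, 5, 4): w = S − (7, -7, -1) = (-3, 13, -6), and w × v = (82, -6, -54).
Distance = |w × v| / |v| = √9676 / √50 ≈ 13.911.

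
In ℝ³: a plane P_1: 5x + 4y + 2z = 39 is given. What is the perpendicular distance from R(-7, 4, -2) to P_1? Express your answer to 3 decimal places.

n·R − d = (5)·(-7) + (4)·(4) + (2)·(-2) − 39 = -62; |n| = √45.
Distance = |-62| / √45 = 62/√45 ≈ 9.242.

9.242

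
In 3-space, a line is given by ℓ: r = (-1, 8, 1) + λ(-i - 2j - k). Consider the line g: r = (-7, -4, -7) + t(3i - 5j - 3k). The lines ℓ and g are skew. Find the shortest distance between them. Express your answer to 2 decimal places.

Common perpendicular direction n = (-1, -2, -1) × (3, -5, -3) = (1, -6, 11).
With w = (-7, -4, -7) − (-1, 8, 1) = (-6, -12, -8), w · n = -22.
Distance = |w · n| / |n| = |-22| / √158 ≈ 1.75.

1.75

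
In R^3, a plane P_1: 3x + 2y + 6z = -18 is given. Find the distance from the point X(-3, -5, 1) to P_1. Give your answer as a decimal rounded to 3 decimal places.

n·X − d = (3)·(-3) + (2)·(-5) + (6)·(1) − (-18) = 5; |n| = √49.
Distance = |5| / √49 = 5/√49 ≈ 0.714.

0.714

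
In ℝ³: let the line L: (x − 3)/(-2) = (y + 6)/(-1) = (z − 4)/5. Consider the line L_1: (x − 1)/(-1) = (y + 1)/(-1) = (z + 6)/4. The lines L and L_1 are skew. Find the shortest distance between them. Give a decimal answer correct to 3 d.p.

0.905

L has direction (-2, -1, 5) through (3, -6, 4).
L_1 has direction (-1, -1, 4) through (1, -1, -6).
Common perpendicular direction n = (-2, -1, 5) × (-1, -1, 4) = (1, 3, 1).
With w = (1, -1, -6) − (3, -6, 4) = (-2, 5, -10), w · n = 3.
Distance = |w · n| / |n| = |3| / √11 ≈ 0.905.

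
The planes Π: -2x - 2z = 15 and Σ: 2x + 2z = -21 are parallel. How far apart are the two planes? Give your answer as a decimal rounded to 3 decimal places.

2.121

Rescale Σ by 1/(-1): -2x - 2z = 21. Then distance = |15 − 21| / √8 ≈ 2.121.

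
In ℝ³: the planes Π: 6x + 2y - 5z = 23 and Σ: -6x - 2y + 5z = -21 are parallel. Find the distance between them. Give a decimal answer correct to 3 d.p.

0.248

Rescale Σ by 1/(-1): 6x + 2y - 5z = 21. Then distance = |23 − 21| / √65 ≈ 0.248.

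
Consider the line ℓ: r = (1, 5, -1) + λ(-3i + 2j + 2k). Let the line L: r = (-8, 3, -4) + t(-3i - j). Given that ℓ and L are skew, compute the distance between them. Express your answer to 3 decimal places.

3.000

Common perpendicular direction n = (-3, 2, 2) × (-3, -1, 0) = (2, -6, 9).
With w = (-8, 3, -4) − (1, 5, -1) = (-9, -2, -3), w · n = -33.
Distance = |w · n| / |n| = |-33| / √121 ≈ 3.000.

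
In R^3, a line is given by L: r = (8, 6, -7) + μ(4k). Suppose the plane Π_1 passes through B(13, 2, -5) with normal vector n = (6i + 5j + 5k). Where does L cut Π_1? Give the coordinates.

Π_1: n·r = n·B gives 6x + 5y + 5z = 63.
Substitute r = (8, 6, -7) + t(0, 0, 4) into the plane: 43 + 20t = 63, so t = 1.
Intersection: (8, 6, -7) + 1·(0, 0, 4) = (8, 6, -3).

(8, 6, -3)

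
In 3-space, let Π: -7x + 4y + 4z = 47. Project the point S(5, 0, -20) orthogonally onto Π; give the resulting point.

Foot = S − λn with λ = (n·S − d)/|n|² = (-115 − 47)/81 = -2.
Foot = (5, 0, -20) − (-2)·(-7, 4, 4) = (-9, 8, -12).

(-9, 8, -12)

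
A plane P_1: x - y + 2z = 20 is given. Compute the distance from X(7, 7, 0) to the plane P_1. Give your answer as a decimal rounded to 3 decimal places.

n·X − d = (1)·(7) + (-1)·(7) + (2)·(0) − 20 = -20; |n| = √6.
Distance = |-20| / √6 = 20/√6 ≈ 8.165.

8.165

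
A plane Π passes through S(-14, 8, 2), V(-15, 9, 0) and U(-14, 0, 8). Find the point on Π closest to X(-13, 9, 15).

SV = (-1, 1, -2), SU = (0, -8, 6); a normal to Π is SV × SU = (-10, 6, 8).
Using S: Π has equation -10x + 6y + 8z = 204.
Foot = X − λn with λ = (n·X − d)/|n|² = (304 − 204)/200 = 1/2.
Foot = (-13, 9, 15) − (1/2)·(-10, 6, 8) = (-8, 6, 11).

(-8, 6, 11)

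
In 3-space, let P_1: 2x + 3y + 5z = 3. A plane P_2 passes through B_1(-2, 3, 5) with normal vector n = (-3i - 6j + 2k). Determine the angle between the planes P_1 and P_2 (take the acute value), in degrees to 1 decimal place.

71.1

P_2: n·r = n·B_1 gives -3x - 6y + 2z = -2.
cos θ = |n₁·n₂| / (|n₁||n₂|) = |-14| / (√38 · √49).
θ = arccos(0.32444) ≈ 71.1°.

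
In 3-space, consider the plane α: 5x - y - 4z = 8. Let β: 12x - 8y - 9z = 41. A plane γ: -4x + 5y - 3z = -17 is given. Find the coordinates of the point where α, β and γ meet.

(0, -4, -1)

Solving the 3×3 linear system 5x - y - 4z = 8, 12x - 8y - 9z = 41, -4x + 5y - 3z = -17 (e.g. by elimination or Cramer's rule, determinant = 161) gives (0, -4, -1).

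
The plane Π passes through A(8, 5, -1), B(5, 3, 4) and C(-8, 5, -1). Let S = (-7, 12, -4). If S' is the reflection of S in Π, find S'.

AB = (-3, -2, 5), AC = (-16, 0, 0); a normal to Π is AB × AC = (0, -80, -32).
Using A: Π has equation -80y - 32z = -368.
λ = (n·S − d)/|n|² = (-832 − (-368))/7424 = -1/16.
Reflection = S − 2λn = (-7, 12, -4) − (-1/8)·(0, -80, -32) = (-7, 2, -8).

(-7, 2, -8)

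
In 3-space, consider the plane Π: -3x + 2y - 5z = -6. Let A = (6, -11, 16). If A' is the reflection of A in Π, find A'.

(-12, 1, -14)

λ = (n·A − d)/|n|² = (-120 − (-6))/38 = -3.
Reflection = A − 2λn = (6, -11, 16) − (-6)·(-3, 2, -5) = (-12, 1, -14).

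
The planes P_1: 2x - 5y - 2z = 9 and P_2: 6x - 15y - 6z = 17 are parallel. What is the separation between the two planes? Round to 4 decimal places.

0.5803

Rescale P_2 by 1/3: 2x - 5y - 2z = 17/3. Then distance = |9 − (17/3)| / √33 ≈ 0.5803.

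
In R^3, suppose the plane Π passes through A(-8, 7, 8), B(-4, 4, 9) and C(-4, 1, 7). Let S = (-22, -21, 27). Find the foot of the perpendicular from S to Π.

(-4, -5, 3)

AB = (4, -3, 1), AC = (4, -6, -1); a normal to Π is AB × AC = (9, 8, -12).
Using A: Π has equation 9x + 8y - 12z = -112.
Foot = S − λn with λ = (n·S − d)/|n|² = (-690 − (-112))/289 = -2.
Foot = (-22, -21, 27) − (-2)·(9, 8, -12) = (-4, -5, 3).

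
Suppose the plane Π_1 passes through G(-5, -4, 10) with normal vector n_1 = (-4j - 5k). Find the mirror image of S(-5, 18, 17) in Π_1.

Π_1: n_1·r = n_1·G gives -4y - 5z = -34.
λ = (n·S − d)/|n|² = (-157 − (-34))/41 = -3.
Reflection = S − 2λn = (-5, 18, 17) − (-6)·(0, -4, -5) = (-5, -6, -13).

(-5, -6, -13)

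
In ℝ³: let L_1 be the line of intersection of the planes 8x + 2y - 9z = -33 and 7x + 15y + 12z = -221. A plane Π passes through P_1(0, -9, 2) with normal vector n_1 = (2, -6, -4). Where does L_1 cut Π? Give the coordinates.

(-8, -7, -5)

Direction of L_1: (8, 2, -9) × (7, 15, 12) = (159, -159, 106).
A point on L_1: solving the two plane equations with x = -17 gives (-17, 2, -11).
Π: n_1·r = n_1·P_1 gives 2x - 6y - 4z = 46.
Substitute r = (-17, 2, -11) + t(159, -159, 106) into the plane: -2 + 848t = 46, so t = 3/53.
Intersection: (-17, 2, -11) + (3/53)·(159, -159, 106) = (-8, -7, -5).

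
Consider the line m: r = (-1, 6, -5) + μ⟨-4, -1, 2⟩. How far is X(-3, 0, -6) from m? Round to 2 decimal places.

5.84

Taking (-1, 6, -5) on m with direction v = (-4, -1, 2): w = X − (-1, 6, -5) = (-2, -6, -1), and w × v = (-13, 8, -22).
Distance = |w × v| / |v| = √717 / √21 ≈ 5.84.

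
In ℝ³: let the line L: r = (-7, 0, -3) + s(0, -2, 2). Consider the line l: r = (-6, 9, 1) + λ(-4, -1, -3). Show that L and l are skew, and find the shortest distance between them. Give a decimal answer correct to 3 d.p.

6.928

Common perpendicular direction n = (0, -2, 2) × (-4, -1, -3) = (8, -8, -8).
With w = (-6, 9, 1) − (-7, 0, -3) = (1, 9, 4), w · n = -96.
Since n ≠ 0 the lines are not parallel, and w · n = -96 ≠ 0 so they do not intersect; hence they are skew.
Distance = |w · n| / |n| = |-96| / √192 ≈ 6.928.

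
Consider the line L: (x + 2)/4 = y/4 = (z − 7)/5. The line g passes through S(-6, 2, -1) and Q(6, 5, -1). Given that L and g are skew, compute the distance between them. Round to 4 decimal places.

L has direction (4, 4, 5) through (-2, 0, 7).
A direction vector for g is Q − S = (12, 3, 0).
Common perpendicular direction n = (4, 4, 5) × (12, 3, 0) = (-15, 60, -36).
With w = (-6, 2, -1) − (-2, 0, 7) = (-4, 2, -8), w · n = 468.
Distance = |w · n| / |n| = |468| / √5121 ≈ 6.5399.

6.5399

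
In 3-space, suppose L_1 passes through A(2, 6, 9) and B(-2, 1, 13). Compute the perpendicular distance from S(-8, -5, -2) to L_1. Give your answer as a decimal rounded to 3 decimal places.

A direction vector for L_1 is B − A = (-4, -5, 4).
Taking (2, 6, 9) on L_1 with direction v = (-4, -5, 4): w = S − (2, 6, 9) = (-10, -11, -11), and w × v = (-99, 84, 6).
Distance = |w × v| / |v| = √16893 / √57 ≈ 17.215.

17.215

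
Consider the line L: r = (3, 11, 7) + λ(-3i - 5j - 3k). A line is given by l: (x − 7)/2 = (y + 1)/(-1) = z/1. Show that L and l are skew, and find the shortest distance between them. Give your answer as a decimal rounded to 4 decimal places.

l has direction (2, -1, 1) through (7, -1, 0).
Common perpendicular direction n = (-3, -5, -3) × (2, -1, 1) = (-8, -3, 13).
With w = (7, -1, 0) − (3, 11, 7) = (4, -12, -7), w · n = -87.
Since n ≠ 0 the lines are not parallel, and w · n = -87 ≠ 0 so they do not intersect; hence they are skew.
Distance = |w · n| / |n| = |-87| / √242 ≈ 5.5926.

5.5926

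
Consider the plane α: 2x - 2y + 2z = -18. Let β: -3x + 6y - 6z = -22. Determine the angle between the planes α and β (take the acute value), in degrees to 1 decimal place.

15.8

cos θ = |n₁·n₂| / (|n₁||n₂|) = |-30| / (√12 · √81).
θ = arccos(0.96225) ≈ 15.8°.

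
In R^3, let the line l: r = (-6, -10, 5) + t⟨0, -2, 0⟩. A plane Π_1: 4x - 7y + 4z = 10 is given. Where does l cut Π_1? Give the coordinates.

(-6, -2, 5)

Substitute r = (-6, -10, 5) + t(0, -2, 0) into the plane: 66 + 14t = 10, so t = -4.
Intersection: (-6, -10, 5) + (-4)·(0, -2, 0) = (-6, -2, 5).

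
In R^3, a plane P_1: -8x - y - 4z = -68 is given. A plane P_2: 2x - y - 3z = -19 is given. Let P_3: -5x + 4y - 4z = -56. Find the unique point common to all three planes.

(4, 0, 9)

Solving the 3×3 linear system -8x - y - 4z = -68, 2x - y - 3z = -19, -5x + 4y - 4z = -56 (e.g. by elimination or Cramer's rule, determinant = -163) gives (4, 0, 9).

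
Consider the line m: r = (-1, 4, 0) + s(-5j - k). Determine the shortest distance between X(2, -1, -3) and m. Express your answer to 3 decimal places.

3.584

Taking (-1, 4, 0) on m with direction v = (0, -5, -1): w = X − (-1, 4, 0) = (3, -5, -3), and w × v = (-10, 3, -15).
Distance = |w × v| / |v| = √334 / √26 ≈ 3.584.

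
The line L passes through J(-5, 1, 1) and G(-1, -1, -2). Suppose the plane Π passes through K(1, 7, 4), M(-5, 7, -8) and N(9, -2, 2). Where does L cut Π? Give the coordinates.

A direction vector for L is G − J = (4, -2, -3).
KM = (-6, 0, -12), KN = (8, -9, -2); a normal to Π is KM × KN = (-108, -108, 54).
Using K: Π has equation -108x - 108y + 54z = -648.
Substitute r = (-5, 1, 1) + t(4, -2, -3) into the plane: 486 + (-378)t = -648, so t = 3.
Intersection: (-5, 1, 1) + 3·(4, -2, -3) = (7, -5, -8).

(7, -5, -8)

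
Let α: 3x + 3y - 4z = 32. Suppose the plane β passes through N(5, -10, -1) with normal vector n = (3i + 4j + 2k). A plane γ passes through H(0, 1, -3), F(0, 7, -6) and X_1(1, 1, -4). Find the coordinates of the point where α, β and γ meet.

β: n·r = n·N gives 3x + 4y + 2z = -27.
HF = (0, 6, -3), HX_1 = (1, 0, -1); a normal to γ is HF × HX_1 = (-6, -3, -6).
Using H: γ has equation -6x - 3y - 6z = 15.
Solving the 3×3 linear system 3x + 3y - 4z = 32, 3x + 4y + 2z = -27, -6x - 3y - 6z = 15 (e.g. by elimination or Cramer's rule, determinant = -96) gives (11, -11, -8).

(11, -11, -8)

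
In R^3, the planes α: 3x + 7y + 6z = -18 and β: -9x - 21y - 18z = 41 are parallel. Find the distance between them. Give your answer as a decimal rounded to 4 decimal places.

0.4469

Rescale β by 1/(-3): 3x + 7y + 6z = -41/3. Then distance = |-18 − (-41/3)| / √94 ≈ 0.4469.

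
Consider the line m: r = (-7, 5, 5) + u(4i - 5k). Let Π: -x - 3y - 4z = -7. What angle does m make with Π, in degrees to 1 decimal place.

29.3

sin θ = |n·v| / (|n||v|) = |16| / (√26 · √41) = 0.49005.
θ ≈ 29.3°.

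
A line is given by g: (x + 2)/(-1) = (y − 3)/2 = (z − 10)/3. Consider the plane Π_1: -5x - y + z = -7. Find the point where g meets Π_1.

(2, -5, -2)

g has direction (-1, 2, 3) through (-2, 3, 10).
Substitute r = (-2, 3, 10) + t(-1, 2, 3) into the plane: 17 + 6t = -7, so t = -4.
Intersection: (-2, 3, 10) + (-4)·(-1, 2, 3) = (2, -5, -2).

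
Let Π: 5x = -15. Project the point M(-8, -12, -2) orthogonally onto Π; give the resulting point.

Foot = M − λn with λ = (n·M − d)/|n|² = (-40 − (-15))/25 = -1.
Foot = (-8, -12, -2) − (-1)·(5, 0, 0) = (-3, -12, -2).

(-3, -12, -2)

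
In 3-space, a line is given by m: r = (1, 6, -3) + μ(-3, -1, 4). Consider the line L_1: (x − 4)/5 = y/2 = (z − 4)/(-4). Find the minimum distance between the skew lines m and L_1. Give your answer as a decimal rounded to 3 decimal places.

L_1 has direction (5, 2, -4) through (4, 0, 4).
Common perpendicular direction n = (-3, -1, 4) × (5, 2, -4) = (-4, 8, -1).
With w = (4, 0, 4) − (1, 6, -3) = (3, -6, 7), w · n = -67.
Distance = |w · n| / |n| = |-67| / √81 ≈ 7.444.

7.444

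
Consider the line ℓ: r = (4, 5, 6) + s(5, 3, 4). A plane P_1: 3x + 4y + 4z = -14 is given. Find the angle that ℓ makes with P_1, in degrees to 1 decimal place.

sin θ = |n·v| / (|n||v|) = |43| / (√41 · √50) = 0.94971.
θ ≈ 71.8°.

71.8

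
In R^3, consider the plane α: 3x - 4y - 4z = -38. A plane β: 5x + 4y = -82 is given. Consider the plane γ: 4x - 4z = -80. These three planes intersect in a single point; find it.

Solving the 3×3 linear system 3x - 4y - 4z = -38, 5x + 4y = -82, 4x - 4z = -80 (e.g. by elimination or Cramer's rule, determinant = -64) gives (-10, -8, 10).

(-10, -8, 10)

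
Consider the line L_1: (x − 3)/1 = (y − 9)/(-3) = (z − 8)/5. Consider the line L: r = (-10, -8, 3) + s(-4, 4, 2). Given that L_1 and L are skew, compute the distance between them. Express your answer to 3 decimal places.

L_1 has direction (1, -3, 5) through (3, 9, 8).
Common perpendicular direction n = (1, -3, 5) × (-4, 4, 2) = (-26, -22, -8).
With w = (-10, -8, 3) − (3, 9, 8) = (-13, -17, -5), w · n = 752.
Distance = |w · n| / |n| = |752| / √1224 ≈ 21.494.

21.494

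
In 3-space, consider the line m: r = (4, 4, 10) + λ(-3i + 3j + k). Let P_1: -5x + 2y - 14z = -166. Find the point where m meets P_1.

(10, -2, 8)

Substitute r = (4, 4, 10) + t(-3, 3, 1) into the plane: -152 + 7t = -166, so t = -2.
Intersection: (4, 4, 10) + (-2)·(-3, 3, 1) = (10, -2, 8).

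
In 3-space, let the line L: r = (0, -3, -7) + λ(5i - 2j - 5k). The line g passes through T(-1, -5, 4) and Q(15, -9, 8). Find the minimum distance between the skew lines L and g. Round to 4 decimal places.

A direction vector for g is Q − T = (16, -4, 4).
Common perpendicular direction n = (5, -2, -5) × (16, -4, 4) = (-28, -100, 12).
With w = (-1, -5, 4) − (0, -3, -7) = (-1, -2, 11), w · n = 360.
Distance = |w · n| / |n| = |360| / √10928 ≈ 3.4438.

3.4438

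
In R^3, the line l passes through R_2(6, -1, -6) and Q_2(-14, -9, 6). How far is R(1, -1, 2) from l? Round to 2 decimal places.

5.08

A direction vector for l is Q_2 − R_2 = (-20, -8, 12).
Taking (6, -1, -6) on l with direction v = (-20, -8, 12): w = R − (6, -1, -6) = (-5, 0, 8), and w × v = (64, -100, 40).
Distance = |w × v| / |v| = √15696 / √608 ≈ 5.08.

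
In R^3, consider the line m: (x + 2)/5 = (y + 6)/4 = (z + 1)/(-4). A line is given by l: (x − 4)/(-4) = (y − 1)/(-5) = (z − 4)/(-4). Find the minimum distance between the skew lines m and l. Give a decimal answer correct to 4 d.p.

0.1741

m has direction (5, 4, -4) through (-2, -6, -1).
l has direction (-4, -5, -4) through (4, 1, 4).
Common perpendicular direction n = (5, 4, -4) × (-4, -5, -4) = (-36, 36, -9).
With w = (4, 1, 4) − (-2, -6, -1) = (6, 7, 5), w · n = -9.
Distance = |w · n| / |n| = |-9| / √2673 ≈ 0.1741.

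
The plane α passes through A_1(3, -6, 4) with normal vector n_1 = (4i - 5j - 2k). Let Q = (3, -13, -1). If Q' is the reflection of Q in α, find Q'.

α: n_1·r = n_1·A_1 gives 4x - 5y - 2z = 34.
λ = (n·Q − d)/|n|² = (79 − 34)/45 = 1.
Reflection = Q − 2λn = (3, -13, -1) − 2·(4, -5, -2) = (-5, -3, 3).

(-5, -3, 3)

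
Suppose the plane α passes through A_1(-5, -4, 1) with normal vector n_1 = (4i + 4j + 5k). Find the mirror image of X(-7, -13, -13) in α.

α: n_1·r = n_1·A_1 gives 4x + 4y + 5z = -31.
λ = (n·X − d)/|n|² = (-145 − (-31))/57 = -2.
Reflection = X − 2λn = (-7, -13, -13) − (-4)·(4, 4, 5) = (9, 3, 7).

(9, 3, 7)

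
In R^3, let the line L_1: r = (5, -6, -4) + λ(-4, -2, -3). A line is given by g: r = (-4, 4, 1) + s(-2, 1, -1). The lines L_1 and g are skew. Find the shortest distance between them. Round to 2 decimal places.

Common perpendicular direction n = (-4, -2, -3) × (-2, 1, -1) = (5, 2, -8).
With w = (-4, 4, 1) − (5, -6, -4) = (-9, 10, 5), w · n = -65.
Distance = |w · n| / |n| = |-65| / √93 ≈ 6.74.

6.74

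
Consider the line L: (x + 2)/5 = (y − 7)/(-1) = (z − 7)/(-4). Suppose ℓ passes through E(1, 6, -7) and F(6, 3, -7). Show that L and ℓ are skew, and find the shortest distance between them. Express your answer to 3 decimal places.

L has direction (5, -1, -4) through (-2, 7, 7).
A direction vector for ℓ is F − E = (5, -3, 0).
Common perpendicular direction n = (5, -1, -4) × (5, -3, 0) = (-12, -20, -10).
With w = (1, 6, -7) − (-2, 7, 7) = (3, -1, -14), w · n = 124.
Since n ≠ 0 the lines are not parallel, and w · n = 124 ≠ 0 so they do not intersect; hence they are skew.
Distance = |w · n| / |n| = |124| / √644 ≈ 4.886.

4.886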